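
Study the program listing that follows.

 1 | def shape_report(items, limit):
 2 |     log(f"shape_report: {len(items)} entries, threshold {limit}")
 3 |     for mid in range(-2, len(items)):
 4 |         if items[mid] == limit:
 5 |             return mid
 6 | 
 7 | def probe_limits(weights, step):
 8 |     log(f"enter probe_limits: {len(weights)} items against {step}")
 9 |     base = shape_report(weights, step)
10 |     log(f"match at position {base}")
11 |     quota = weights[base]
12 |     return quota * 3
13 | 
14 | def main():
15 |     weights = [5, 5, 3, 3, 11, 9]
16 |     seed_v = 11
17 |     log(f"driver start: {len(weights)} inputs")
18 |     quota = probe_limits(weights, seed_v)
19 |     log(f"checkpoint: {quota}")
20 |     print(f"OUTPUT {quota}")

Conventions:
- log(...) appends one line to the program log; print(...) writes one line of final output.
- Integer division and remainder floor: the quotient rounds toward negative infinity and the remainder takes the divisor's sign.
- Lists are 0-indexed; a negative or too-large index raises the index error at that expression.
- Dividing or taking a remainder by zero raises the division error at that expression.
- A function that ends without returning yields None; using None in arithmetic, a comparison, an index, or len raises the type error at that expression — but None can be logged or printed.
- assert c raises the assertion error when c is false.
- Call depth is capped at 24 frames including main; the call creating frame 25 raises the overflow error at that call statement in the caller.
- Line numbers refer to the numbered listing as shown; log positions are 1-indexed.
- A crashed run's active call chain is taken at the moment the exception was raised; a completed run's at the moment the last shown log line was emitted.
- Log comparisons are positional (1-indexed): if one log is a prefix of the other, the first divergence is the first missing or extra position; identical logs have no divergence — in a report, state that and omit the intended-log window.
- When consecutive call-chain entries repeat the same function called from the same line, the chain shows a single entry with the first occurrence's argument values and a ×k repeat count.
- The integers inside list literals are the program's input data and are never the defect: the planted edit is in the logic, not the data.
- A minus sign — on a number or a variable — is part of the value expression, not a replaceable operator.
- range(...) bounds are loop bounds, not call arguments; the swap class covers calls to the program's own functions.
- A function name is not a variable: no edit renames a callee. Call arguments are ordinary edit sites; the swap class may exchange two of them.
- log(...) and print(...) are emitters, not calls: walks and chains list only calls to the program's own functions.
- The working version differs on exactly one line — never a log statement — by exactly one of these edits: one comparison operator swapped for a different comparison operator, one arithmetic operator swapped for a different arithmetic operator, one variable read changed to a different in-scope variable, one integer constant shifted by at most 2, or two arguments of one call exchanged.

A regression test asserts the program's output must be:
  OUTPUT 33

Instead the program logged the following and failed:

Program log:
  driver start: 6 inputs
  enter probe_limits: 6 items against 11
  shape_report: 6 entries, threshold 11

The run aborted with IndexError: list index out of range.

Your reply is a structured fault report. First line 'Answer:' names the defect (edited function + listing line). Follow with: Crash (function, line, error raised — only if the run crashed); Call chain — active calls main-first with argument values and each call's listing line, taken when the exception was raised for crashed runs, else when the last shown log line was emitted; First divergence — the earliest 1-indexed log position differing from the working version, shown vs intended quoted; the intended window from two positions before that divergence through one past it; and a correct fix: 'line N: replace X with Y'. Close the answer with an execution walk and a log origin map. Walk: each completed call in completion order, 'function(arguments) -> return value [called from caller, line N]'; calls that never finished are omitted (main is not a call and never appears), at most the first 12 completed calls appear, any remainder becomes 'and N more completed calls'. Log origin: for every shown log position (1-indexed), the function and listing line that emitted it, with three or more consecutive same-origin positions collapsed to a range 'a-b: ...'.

Answer: the defect is in shape_report at line 3.
Key fact: The faulty run's log stops after 3 lines; the working version's next line would be 'match at position 4'.
Crash: shape_report, line 4, IndexError.
Call chain: main -> probe_limits([5, 5, 3, 3, 11, 9], 11) (called at line 18) -> shape_report([5, 5, 3, 3, 11, 9], 11) (called at line 9).
First divergence: position 4 — after 3 matching lines the faulty run goes silent; intended next line 'match at position 4'.
Intended log window:
  2: enter probe_limits: 6 items against 11
  3: shape_report: 6 entries, threshold 11
  4: match at position 4
  5: checkpoint: 33
Execution walk:
  (no call completed)
Origin of each log line:
  1: logged in main at line 17
  2: logged in probe_limits at line 8
  3: logged in shape_report at line 2
A correct fix: line 3: replace `-2` with `0`.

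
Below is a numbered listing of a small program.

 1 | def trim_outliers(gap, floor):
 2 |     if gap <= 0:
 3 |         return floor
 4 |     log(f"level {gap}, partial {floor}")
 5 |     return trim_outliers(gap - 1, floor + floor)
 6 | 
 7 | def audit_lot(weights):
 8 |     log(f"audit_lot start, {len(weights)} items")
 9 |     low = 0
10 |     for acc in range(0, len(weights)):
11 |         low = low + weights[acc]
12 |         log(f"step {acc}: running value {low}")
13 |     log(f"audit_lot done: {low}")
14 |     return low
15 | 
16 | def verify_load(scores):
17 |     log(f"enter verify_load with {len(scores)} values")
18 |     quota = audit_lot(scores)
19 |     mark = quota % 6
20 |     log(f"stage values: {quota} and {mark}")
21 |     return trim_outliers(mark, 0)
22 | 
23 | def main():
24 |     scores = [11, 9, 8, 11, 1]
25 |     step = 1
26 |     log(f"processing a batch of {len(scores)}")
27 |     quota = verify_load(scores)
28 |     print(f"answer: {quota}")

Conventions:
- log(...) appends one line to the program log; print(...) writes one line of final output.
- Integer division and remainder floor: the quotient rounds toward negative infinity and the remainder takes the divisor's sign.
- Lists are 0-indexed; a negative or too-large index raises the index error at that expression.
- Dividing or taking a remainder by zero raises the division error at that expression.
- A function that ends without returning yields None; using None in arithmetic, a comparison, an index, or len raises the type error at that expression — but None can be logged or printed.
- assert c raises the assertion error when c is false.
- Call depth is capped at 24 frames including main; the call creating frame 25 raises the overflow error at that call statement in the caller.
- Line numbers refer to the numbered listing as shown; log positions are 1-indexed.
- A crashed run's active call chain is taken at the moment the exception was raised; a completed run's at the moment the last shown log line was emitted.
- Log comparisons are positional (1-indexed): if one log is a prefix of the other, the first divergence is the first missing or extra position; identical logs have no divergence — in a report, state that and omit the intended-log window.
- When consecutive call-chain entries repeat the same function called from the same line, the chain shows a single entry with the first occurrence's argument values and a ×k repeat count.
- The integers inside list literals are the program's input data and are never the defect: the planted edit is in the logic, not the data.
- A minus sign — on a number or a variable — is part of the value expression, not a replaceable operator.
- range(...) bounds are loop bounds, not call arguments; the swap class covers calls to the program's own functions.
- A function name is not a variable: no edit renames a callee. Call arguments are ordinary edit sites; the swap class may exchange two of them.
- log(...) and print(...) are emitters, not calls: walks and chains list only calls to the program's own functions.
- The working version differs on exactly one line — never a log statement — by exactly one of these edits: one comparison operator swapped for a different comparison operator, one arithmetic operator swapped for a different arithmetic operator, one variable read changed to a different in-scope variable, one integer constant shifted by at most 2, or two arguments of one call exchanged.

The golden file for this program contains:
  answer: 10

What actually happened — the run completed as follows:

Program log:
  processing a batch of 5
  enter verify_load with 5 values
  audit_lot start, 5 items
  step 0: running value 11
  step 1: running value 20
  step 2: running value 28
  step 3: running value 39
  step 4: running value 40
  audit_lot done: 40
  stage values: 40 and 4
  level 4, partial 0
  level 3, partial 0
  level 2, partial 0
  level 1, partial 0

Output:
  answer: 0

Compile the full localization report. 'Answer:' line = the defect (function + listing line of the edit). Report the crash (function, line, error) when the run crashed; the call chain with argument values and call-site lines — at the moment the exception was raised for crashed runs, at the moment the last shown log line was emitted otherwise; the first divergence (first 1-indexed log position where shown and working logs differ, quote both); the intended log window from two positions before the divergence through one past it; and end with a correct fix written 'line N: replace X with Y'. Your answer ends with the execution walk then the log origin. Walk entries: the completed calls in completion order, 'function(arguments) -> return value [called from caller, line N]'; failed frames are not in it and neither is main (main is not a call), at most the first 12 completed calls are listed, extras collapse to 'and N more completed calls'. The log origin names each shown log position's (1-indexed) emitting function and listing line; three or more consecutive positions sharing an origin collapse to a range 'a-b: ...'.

Answer: the defect is in trim_outliers at line 5.
Core observation: Position 12 is the first bad log line: 'level 3, partial 0' should read 'level 3, partial 4'.
Call chain: main -> verify_load([11, 9, 8, 11, 1]) (called at line 27) -> trim_outliers(4, 0) (called at line 21) -> trim_outliers(3, 0) (called at line 5) ×3.
First divergence: position 12 — the shown line 'level 3, partial 0' should read 'level 3, partial 4'.
Intended log window:
  10: stage values: 40 and 4
  11: level 4, partial 0
  12: level 3, partial 4
  13: level 2, partial 7
Execution walk:
  audit_lot([11, 9, 8, 11, 1]) -> 40  [called from verify_load, line 18]
  trim_outliers(0, 0) -> 0  [called from trim_outliers, line 5]
  trim_outliers(1, 0) -> 0  [called from trim_outliers, line 5]
  trim_outliers(2, 0) -> 0  [called from trim_outliers, line 5]
  trim_outliers(3, 0) -> 0  [called from trim_outliers, line 5]
  trim_outliers(4, 0) -> 0  [called from verify_load, line 21]
  verify_load([11, 9, 8, 11, 1]) -> 0  [called from main, line 27]
Origin of each log line:
  1 — main, line 26
  2 — verify_load, line 17
  3 — audit_lot, line 8
  4-8 — audit_lot, line 12
  9 — audit_lot, line 13
  10 — verify_load, line 20
  11-14 — trim_outliers, line 4
A correct fix: line 5: replace `floor + floor` with `floor + gap`.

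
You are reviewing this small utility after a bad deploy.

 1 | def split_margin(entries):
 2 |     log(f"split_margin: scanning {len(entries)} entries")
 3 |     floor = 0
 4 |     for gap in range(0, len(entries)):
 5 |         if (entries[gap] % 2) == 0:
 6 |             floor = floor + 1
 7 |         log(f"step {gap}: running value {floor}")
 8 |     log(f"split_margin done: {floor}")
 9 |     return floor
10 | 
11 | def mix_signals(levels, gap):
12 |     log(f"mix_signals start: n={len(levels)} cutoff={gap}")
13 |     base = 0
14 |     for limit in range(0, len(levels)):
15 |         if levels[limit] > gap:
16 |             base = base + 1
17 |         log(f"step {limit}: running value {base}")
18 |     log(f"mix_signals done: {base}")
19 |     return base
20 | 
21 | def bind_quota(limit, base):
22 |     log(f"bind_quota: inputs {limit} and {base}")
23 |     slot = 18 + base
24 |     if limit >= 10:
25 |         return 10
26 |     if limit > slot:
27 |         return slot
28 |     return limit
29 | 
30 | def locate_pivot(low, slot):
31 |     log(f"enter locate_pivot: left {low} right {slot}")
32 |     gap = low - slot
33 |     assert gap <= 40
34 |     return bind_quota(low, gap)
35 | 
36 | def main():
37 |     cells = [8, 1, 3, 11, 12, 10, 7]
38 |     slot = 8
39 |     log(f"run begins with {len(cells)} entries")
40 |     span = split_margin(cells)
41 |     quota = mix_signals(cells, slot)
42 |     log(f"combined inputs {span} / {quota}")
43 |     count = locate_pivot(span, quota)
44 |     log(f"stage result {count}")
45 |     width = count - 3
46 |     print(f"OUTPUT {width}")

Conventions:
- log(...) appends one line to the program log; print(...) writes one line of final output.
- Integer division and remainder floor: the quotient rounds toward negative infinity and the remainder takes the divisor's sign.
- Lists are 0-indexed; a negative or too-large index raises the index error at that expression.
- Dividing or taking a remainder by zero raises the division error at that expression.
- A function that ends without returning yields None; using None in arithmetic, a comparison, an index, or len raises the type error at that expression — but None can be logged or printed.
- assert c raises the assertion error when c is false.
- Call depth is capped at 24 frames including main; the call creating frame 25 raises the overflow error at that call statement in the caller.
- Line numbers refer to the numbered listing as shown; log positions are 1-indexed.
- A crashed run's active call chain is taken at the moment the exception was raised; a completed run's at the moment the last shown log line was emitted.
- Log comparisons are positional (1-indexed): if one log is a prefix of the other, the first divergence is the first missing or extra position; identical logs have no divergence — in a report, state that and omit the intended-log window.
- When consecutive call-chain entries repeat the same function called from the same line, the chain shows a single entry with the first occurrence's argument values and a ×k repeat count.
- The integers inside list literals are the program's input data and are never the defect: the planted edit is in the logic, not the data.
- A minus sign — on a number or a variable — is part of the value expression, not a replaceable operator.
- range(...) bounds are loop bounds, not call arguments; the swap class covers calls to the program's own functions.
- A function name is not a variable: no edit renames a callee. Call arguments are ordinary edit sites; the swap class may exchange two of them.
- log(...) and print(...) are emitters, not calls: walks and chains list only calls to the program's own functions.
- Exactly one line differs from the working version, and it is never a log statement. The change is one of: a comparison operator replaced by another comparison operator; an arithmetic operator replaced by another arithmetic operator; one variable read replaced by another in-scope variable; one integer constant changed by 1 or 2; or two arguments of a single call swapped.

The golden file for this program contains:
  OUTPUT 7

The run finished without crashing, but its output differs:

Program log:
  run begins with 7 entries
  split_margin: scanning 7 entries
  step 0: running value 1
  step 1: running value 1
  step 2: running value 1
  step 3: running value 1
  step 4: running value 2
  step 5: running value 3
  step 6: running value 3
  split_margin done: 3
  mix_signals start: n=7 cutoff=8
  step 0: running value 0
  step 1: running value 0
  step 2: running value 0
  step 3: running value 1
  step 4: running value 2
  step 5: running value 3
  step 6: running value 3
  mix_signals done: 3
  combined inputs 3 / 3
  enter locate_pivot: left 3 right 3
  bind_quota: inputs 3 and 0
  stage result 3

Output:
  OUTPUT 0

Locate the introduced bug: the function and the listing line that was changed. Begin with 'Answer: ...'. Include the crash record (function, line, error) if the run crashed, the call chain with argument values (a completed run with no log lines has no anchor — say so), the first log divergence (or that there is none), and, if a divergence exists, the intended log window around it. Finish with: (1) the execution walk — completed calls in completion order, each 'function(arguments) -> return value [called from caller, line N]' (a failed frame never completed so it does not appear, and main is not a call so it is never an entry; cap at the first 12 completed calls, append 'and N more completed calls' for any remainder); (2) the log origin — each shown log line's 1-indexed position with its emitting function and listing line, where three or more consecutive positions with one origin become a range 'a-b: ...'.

Answer: the defect is in bind_quota at line 24.
Key fact: The earliest visible damage is log position 23 — 'stage result 3' rather than the intended 'stage result 10'.
Call chain: main.
First divergence: position 23; shown 'stage result 3' vs intended 'stage result 10'.
Intended log window:
  21: enter locate_pivot: left 3 right 3
  22: bind_quota: inputs 3 and 0
  23: stage result 10
Execution walk:
  split_margin([8, 1, 3, 11, 12, 10, 7]) -> 3  [called from main, line 40]
  mix_signals([8, 1, 3, 11, 12, 10, 7], 8) -> 3  [called from main, line 41]
  bind_quota(3, 0) -> 3  [called from locate_pivot, line 34]
  locate_pivot(3, 3) -> 3  [called from main, line 43]
Origin of each log line:
  1: logged in main at line 39
  2: logged in split_margin at line 2
  3-9: logged in split_margin at line 7
  10: logged in split_margin at line 8
  11: logged in mix_signals at line 12
  12-18: logged in mix_signals at line 17
  19: logged in mix_signals at line 18
  20: logged in main at line 42
  21: logged in locate_pivot at line 31
  22: logged in bind_quota at line 22
  23: logged in main at line 44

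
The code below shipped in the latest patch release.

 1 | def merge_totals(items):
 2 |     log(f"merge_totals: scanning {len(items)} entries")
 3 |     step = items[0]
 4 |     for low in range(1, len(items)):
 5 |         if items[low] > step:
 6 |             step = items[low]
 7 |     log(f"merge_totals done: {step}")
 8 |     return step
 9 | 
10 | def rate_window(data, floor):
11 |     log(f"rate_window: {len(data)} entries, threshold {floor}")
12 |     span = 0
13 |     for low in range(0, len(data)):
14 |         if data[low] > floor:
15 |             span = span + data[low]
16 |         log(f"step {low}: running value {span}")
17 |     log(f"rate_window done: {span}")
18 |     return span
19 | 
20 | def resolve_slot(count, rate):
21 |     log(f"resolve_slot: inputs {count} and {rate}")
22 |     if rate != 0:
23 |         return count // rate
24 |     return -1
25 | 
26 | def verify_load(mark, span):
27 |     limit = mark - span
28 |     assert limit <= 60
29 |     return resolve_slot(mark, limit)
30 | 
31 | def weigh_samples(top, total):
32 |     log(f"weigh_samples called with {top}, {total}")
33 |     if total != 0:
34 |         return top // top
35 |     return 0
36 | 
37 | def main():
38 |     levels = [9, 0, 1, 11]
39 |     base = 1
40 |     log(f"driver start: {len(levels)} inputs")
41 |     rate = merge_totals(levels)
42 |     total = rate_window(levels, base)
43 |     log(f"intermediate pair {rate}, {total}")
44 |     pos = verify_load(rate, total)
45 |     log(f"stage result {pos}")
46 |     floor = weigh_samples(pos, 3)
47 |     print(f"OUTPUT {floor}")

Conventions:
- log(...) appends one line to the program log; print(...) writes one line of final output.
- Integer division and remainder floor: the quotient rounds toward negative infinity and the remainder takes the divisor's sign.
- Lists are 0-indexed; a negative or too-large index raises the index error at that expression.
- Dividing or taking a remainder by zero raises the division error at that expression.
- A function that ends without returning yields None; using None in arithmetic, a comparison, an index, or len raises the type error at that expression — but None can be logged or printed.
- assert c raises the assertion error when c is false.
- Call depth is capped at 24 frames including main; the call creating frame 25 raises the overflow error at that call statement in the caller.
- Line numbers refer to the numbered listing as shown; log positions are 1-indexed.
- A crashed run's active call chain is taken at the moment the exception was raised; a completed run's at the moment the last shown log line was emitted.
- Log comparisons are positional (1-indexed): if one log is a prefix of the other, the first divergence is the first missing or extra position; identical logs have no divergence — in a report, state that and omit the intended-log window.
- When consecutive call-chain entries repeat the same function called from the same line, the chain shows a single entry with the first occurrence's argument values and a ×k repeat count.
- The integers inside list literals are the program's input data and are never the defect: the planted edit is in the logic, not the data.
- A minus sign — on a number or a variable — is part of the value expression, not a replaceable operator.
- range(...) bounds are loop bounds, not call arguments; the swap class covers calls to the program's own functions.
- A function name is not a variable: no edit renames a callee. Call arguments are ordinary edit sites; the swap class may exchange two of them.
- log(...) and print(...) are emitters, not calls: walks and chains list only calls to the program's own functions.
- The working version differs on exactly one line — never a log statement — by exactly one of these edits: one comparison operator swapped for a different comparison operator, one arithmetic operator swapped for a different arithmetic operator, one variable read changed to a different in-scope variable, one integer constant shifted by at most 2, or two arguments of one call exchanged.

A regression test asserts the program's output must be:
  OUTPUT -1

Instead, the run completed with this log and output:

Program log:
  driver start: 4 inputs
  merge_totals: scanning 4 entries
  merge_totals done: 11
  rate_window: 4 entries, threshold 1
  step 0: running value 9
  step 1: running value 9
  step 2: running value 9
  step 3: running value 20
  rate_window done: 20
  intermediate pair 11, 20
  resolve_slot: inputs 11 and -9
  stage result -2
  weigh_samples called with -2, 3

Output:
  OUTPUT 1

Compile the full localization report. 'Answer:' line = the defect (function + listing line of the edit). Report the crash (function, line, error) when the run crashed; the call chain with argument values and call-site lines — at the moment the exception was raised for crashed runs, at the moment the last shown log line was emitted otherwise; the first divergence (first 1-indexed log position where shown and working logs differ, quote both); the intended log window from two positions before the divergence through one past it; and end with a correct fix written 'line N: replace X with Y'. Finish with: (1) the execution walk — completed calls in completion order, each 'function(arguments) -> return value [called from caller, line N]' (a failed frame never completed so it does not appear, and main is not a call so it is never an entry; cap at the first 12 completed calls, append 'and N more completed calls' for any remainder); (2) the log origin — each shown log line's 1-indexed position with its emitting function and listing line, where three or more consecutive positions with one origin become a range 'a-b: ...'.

Answer: the defect is in weigh_samples at line 34.
The tell: Every logged value matches the working version; the printed result is what differs.
Call chain: main -> weigh_samples(-2, 3) (called at line 46).
First divergence: none; the two logs match at every position.
Execution walk:
  merge_totals([9, 0, 1, 11]) -> 11  [called from main, line 41]
  rate_window([9, 0, 1, 11], 1) -> 20  [called from main, line 42]
  resolve_slot(11, -9) -> -2  [called from verify_load, line 29]
  verify_load(11, 20) -> -2  [called from main, line 44]
  weigh_samples(-2, 3) -> 1  [called from main, line 46]
Log line origins:
  1: emitted by main (line 40)
  2: emitted by merge_totals (line 2)
  3: emitted by merge_totals (line 7)
  4: emitted by rate_window (line 11)
  5-8: emitted by rate_window (line 16)
  9: emitted by rate_window (line 17)
  10: emitted by main (line 43)
  11: emitted by resolve_slot (line 21)
  12: emitted by main (line 45)
  13: emitted by weigh_samples (line 32)
A correct fix: line 34: replace `top // top` with `top // total`.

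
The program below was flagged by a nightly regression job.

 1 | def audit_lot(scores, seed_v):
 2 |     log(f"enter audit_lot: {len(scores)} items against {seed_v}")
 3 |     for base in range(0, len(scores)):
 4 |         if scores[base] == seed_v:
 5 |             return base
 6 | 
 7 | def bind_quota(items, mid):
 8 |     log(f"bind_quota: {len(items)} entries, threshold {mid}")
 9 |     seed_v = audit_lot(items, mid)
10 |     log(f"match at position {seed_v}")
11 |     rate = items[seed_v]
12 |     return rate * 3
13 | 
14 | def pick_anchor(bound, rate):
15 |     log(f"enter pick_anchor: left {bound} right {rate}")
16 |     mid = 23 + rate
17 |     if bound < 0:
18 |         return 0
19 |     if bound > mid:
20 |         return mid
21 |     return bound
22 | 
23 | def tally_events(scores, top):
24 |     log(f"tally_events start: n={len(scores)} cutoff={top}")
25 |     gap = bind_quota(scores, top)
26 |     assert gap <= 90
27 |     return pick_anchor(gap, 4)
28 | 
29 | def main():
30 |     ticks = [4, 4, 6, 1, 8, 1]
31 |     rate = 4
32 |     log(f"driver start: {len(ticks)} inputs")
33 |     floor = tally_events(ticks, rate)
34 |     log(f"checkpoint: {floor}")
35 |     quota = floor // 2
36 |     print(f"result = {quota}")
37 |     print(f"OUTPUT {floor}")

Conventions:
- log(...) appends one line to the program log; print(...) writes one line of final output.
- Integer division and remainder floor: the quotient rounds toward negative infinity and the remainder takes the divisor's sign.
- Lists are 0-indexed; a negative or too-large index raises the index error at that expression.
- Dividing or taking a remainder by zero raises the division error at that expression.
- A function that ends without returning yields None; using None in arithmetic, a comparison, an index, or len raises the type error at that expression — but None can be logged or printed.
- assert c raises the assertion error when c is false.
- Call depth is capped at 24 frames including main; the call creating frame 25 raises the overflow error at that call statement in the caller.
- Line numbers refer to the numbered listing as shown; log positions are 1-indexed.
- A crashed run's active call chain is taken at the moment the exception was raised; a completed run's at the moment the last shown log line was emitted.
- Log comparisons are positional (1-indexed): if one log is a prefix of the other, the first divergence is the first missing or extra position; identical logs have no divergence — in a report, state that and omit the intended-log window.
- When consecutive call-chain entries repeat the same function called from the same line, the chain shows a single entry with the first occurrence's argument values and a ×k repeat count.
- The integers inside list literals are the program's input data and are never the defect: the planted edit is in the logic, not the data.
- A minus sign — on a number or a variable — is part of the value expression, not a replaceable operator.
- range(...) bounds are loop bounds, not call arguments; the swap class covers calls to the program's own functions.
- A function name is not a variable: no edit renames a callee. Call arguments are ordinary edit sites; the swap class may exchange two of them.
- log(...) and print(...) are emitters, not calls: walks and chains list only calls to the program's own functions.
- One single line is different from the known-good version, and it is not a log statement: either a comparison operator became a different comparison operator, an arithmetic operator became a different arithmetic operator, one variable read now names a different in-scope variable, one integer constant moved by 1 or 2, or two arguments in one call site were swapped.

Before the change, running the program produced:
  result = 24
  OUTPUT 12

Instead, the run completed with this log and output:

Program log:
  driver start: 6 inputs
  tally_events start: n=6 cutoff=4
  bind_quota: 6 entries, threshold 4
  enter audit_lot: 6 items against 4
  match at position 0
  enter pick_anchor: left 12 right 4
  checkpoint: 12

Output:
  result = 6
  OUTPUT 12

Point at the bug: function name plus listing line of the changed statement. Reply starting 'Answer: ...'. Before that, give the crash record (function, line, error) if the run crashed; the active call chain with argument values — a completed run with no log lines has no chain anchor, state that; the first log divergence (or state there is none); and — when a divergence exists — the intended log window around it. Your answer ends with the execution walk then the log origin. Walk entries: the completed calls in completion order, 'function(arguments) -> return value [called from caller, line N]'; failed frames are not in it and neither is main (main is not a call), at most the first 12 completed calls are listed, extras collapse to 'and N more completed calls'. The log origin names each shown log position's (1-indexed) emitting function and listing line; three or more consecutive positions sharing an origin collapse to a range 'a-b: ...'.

Answer: the defect is in main at line 35.
Core observation: The two runs log identically and part ways only at the printed values.
Call chain: main.
First divergence: none (the log streams are identical).
Execution walk:
  audit_lot([4, 4, 6, 1, 8, 1], 4) -> 0  [called from bind_quota, line 9]
  bind_quota([4, 4, 6, 1, 8, 1], 4) -> 12  [called from tally_events, line 25]
  pick_anchor(12, 4) -> 12  [called from tally_events, line 27]
  tally_events([4, 4, 6, 1, 8, 1], 4) -> 12  [called from main, line 33]
Log origin:
  1: logged in main at line 32
  2: logged in tally_events at line 24
  3: logged in bind_quota at line 8
  4: logged in audit_lot at line 2
  5: logged in bind_quota at line 10
  6: logged in pick_anchor at line 15
  7: logged in main at line 34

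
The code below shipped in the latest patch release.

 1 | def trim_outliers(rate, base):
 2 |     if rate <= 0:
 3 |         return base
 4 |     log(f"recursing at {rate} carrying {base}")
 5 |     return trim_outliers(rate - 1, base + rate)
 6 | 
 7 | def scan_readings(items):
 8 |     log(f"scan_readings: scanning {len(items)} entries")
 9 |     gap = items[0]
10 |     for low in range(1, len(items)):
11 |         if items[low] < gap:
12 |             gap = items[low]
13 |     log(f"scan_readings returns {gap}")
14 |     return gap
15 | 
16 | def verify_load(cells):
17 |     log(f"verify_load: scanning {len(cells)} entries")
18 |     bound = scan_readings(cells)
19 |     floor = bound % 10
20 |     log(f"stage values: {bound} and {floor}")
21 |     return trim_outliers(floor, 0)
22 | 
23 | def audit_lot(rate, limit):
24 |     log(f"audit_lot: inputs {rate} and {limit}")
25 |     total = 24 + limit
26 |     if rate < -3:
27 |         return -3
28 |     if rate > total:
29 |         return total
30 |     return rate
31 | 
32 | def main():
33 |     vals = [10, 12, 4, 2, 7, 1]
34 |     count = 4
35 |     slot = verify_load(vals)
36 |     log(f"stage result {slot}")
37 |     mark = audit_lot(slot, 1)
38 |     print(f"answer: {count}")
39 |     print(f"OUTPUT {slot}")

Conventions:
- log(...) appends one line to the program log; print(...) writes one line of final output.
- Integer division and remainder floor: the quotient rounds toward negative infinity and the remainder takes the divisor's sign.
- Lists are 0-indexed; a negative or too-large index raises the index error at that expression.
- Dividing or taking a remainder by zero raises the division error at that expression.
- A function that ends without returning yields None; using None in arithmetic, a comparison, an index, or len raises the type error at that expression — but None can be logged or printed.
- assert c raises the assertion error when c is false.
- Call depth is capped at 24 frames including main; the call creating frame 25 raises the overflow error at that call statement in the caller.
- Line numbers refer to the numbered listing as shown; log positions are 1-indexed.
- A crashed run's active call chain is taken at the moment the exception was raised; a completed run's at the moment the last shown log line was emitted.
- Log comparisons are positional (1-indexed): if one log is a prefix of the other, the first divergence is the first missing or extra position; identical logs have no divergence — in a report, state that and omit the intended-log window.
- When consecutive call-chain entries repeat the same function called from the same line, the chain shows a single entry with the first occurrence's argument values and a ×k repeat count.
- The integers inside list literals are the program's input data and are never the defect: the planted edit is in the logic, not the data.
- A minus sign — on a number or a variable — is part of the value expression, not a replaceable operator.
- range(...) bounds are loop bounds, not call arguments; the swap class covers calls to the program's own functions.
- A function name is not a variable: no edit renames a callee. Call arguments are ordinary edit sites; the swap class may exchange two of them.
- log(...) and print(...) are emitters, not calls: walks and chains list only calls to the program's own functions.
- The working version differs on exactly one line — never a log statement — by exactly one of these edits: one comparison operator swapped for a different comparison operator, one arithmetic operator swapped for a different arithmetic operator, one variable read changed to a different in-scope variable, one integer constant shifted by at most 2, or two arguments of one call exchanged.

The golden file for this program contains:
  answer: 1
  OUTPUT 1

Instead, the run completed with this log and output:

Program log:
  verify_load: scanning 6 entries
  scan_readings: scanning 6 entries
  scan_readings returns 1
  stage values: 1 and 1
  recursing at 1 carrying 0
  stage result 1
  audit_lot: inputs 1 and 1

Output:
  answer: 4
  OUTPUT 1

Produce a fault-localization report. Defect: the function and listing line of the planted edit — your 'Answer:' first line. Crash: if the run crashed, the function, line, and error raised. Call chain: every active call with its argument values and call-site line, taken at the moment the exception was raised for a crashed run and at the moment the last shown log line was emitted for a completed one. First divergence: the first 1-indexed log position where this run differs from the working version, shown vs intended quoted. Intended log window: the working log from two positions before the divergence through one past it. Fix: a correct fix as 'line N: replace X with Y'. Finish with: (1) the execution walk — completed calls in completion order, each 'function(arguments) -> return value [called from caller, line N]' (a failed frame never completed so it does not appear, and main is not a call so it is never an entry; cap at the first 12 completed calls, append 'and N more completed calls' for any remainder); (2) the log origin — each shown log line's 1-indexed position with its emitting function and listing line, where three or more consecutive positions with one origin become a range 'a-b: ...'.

Answer: the defect is in main at line 38.
Core observation: Nothing in the log betrays the bug — only the output does.
Call chain: main -> audit_lot(1, 1) (called at line 37).
First divergence: there is none — every log position agrees.
Execution walk:
  scan_readings([10, 12, 4, 2, 7, 1]) -> 1  [called from verify_load, line 18]
  trim_outliers(0, 1) -> 1  [called from trim_outliers, line 5]
  trim_outliers(1, 0) -> 1  [called from verify_load, line 21]
  verify_load([10, 12, 4, 2, 7, 1]) -> 1  [called from main, line 35]
  audit_lot(1, 1) -> 1  [called from main, line 37]
Log origin:
  1: from verify_load, line 17
  2: from scan_readings, line 8
  3: from scan_readings, line 13
  4: from verify_load, line 20
  5: from trim_outliers, line 4
  6: from main, line 36
  7: from audit_lot, line 24
A correct fix: line 38: replace `count` with `mark`.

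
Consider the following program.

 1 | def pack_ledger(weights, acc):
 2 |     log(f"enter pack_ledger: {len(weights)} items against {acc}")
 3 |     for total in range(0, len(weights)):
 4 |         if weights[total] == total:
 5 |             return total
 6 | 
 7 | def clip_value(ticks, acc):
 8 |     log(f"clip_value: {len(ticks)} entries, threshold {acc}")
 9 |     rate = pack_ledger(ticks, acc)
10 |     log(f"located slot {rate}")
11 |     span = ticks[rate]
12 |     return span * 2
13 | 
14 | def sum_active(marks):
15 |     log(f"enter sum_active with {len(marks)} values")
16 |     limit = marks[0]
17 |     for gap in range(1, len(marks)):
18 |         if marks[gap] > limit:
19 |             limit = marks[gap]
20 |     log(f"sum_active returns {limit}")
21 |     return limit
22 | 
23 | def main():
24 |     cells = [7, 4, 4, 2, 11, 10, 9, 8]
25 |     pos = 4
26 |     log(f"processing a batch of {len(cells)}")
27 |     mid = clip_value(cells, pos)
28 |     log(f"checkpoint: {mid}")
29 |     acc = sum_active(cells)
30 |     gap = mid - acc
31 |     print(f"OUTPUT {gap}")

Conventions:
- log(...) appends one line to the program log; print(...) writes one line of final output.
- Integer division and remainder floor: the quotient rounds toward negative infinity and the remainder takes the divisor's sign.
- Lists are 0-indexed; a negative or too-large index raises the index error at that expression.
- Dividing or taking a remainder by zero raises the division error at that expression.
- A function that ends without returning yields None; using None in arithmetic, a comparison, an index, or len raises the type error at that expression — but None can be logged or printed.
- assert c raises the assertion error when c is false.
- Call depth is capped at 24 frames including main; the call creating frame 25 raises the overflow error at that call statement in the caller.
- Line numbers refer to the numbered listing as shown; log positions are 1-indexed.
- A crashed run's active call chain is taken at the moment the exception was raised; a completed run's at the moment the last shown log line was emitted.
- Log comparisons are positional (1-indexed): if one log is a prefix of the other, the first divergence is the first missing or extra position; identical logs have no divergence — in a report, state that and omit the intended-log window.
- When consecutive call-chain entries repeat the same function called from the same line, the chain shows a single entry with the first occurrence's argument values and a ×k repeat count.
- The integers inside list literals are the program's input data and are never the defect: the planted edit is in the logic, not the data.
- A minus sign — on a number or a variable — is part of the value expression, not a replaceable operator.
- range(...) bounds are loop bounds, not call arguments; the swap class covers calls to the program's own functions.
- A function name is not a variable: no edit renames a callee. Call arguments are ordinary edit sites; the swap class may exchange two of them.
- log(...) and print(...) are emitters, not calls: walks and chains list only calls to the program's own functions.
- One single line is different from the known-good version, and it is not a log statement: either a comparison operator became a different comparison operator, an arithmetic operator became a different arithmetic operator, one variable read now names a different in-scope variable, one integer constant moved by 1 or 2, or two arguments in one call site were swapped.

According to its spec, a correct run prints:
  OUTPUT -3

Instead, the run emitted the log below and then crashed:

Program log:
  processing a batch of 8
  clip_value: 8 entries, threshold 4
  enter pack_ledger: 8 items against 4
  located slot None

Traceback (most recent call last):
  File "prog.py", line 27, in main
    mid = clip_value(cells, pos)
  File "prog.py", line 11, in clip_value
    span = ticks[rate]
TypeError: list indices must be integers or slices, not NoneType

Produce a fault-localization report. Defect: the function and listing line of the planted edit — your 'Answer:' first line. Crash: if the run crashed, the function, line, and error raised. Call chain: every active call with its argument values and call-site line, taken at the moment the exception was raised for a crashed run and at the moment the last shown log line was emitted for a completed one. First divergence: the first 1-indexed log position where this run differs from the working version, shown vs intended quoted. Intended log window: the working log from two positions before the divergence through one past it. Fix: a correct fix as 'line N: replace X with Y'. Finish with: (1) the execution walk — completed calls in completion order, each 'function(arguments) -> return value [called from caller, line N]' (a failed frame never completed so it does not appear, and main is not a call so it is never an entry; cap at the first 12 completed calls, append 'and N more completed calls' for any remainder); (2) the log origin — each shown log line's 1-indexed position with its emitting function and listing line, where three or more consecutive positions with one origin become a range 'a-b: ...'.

Answer: the defect is in pack_ledger at line 4.
Key fact: The log first diverges at position 4: the faulty run prints 'located slot None' where the working version prints 'located slot 1'.
Crash: clip_value, line 11, TypeError.
Call chain: main -> clip_value([7, 4, 4, 2, 11, 10, 9, 8], 4) (called at line 27).
First divergence: position 4 — shown 'located slot None', intended 'located slot 1'.
Intended log window:
  2: clip_value: 8 entries, threshold 4
  3: enter pack_ledger: 8 items against 4
  4: located slot 1
  5: checkpoint: 8
Execution walk:
  pack_ledger([7, 4, 4, 2, 11, 10, 9, 8], 4) -> None  [called from clip_value, line 9]
Log origins:
  1: emitted by main (line 26)
  2: emitted by clip_value (line 8)
  3: emitted by pack_ledger (line 2)
  4: emitted by clip_value (line 10)
A correct fix: line 4: replace `weights[total] == total` with `weights[total] == acc`.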